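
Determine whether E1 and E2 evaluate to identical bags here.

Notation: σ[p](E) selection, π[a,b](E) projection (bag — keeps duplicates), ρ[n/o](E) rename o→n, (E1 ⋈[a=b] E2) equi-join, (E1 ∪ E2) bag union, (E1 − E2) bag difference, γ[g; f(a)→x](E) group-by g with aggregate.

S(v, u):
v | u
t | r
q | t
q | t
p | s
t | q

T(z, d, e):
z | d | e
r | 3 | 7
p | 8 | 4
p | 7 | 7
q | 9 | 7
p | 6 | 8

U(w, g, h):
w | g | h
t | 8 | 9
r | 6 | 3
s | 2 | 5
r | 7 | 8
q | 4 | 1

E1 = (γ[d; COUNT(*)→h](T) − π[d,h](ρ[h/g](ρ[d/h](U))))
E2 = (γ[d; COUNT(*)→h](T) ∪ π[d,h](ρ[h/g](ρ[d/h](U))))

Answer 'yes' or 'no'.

E1 stepwise |·|:
  T → 5
  γ[d; COUNT(*)→h](T) → 5
  U → 5
  ρ[d/h](U) → 5
  ρ[h/g](ρ[d/h](U)) → 5
  π[d,h](ρ[h/g](ρ[d/h](U))) → 5
  (γ[d; COUNT(*)→h](T) − π[d,h](ρ[h/g](ρ[d/h](U)))) → 5
E2 stepwise |·|:
  T → 5
  γ[d; COUNT(*)→h](T) → 5
  U → 5
  ρ[d/h](U) → 5
  ρ[h/g](ρ[d/h](U)) → 5
  π[d,h](ρ[h/g](ρ[d/h](U))) → 5
  (γ[d; COUNT(*)→h](T) ∪ π[d,h](ρ[h/g](ρ[d/h](U)))) → 10

E1 result:
d | h
3 | 1
6 | 1
7 | 1
8 | 1
9 | 1
E2 result:
d | h
1 | 4
3 | 1
3 | 6
5 | 2
6 | 1
7 | 1
8 | 1
8 | 7
9 | 1
9 | 8
Witness: (8, 7) appears 0× in E1 but 1× in E2.

no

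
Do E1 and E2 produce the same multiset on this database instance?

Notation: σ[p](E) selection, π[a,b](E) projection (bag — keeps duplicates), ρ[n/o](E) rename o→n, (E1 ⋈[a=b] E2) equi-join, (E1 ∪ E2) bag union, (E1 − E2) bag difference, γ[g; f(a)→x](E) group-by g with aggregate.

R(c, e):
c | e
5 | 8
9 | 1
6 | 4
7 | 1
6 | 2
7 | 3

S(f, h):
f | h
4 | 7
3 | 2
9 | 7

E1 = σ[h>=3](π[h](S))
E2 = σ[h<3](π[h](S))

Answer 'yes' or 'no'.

E1 per-node cardinality:
  S → 3
  π[h](S) → 3
  σ[h>=3](π[h](S)) → 2
E2 per-node cardinality:
  S → 3
  π[h](S) → 3
  σ[h<3](π[h](S)) → 1

E1 result:
h
7
7
E2 result:
h
2
Witness: (7,) appears 2× in E1 but 0× in E2.

no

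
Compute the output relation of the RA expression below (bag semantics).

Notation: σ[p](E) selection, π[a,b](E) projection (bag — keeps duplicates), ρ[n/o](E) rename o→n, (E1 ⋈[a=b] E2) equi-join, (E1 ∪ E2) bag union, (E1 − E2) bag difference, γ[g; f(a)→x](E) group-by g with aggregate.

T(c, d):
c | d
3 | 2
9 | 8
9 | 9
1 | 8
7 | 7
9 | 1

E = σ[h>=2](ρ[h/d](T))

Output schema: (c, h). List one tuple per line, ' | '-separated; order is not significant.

Row counts bottom-up:
  T → 6
  ρ[h/d](T) → 6
  σ[h>=2](ρ[h/d](T)) → 5

== RESULT ==
c | h
1 | 8
3 | 2
7 | 7
9 | 8
9 | 9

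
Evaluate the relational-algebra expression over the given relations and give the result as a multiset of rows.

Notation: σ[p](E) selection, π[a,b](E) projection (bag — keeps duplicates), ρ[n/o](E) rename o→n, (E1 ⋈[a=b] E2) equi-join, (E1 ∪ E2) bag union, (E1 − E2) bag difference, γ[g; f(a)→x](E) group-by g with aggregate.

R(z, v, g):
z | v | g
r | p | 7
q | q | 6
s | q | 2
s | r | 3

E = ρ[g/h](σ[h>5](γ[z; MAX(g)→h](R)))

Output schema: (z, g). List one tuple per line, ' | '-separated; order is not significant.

Row counts bottom-up:
  R → 4
  γ[z; MAX(g)→h](R) → 3
  σ[h>5](γ[z; MAX(g)→h](R)) → 2
  ρ[g/h](σ[h>5](γ[z; MAX(g)→h](R))) → 2

== RESULT ==
z | g
q | 6
r | 7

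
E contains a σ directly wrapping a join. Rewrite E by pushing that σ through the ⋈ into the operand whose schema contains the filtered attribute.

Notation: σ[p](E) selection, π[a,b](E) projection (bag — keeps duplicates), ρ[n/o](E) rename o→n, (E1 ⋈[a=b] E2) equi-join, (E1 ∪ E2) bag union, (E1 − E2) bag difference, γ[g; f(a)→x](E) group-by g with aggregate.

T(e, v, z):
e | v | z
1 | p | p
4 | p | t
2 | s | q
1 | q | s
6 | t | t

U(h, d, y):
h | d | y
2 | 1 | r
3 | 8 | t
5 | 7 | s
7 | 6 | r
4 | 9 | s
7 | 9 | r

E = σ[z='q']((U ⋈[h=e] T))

σ filters on z, owned by the right side.
E' = (U ⋈[h=e] σ[z='q'](T))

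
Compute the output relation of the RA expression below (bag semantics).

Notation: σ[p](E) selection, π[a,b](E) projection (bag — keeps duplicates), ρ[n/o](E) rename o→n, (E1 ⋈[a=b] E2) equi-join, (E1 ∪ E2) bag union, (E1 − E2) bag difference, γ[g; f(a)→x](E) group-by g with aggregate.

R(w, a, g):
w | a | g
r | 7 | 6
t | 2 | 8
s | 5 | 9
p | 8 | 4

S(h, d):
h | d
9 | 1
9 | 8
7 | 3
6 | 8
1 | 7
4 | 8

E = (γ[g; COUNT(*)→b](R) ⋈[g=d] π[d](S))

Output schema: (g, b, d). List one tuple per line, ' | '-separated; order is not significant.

Per-node cardinality:
  R → 4
  γ[g; COUNT(*)→b](R) → 4
  S → 6
  π[d](S) → 6
  (γ[g; COUNT(*)→b](R) ⋈[g=d] π[d](S)) → 3

== RESULT ==
g | b | d
8 | 1 | 8
8 | 1 | 8
8 | 1 | 8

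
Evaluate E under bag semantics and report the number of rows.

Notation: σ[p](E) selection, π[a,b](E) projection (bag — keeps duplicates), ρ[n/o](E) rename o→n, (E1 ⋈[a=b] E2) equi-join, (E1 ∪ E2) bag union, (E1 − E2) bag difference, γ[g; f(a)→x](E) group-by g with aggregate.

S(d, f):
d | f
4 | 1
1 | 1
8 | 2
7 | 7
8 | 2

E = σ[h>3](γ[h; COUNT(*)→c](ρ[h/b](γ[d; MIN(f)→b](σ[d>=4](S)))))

Per-node cardinality:
  S → 5
  σ[d>=4](S) → 4
  γ[d; MIN(f)→b](σ[d>=4](S)) → 3
  ρ[h/b](γ[d; MIN(f)→b](σ[d>=4](S))) → 3
  γ[h; COUNT(*)→c](ρ[h/b](γ[d; MIN(f)→b](σ[d>=4](S)))) → 3
  σ[h>3](γ[h; COUNT(*)→c](ρ[h/b](γ[d; MIN(f)→b](σ[d>=4](S))))) → 1

|E| = 1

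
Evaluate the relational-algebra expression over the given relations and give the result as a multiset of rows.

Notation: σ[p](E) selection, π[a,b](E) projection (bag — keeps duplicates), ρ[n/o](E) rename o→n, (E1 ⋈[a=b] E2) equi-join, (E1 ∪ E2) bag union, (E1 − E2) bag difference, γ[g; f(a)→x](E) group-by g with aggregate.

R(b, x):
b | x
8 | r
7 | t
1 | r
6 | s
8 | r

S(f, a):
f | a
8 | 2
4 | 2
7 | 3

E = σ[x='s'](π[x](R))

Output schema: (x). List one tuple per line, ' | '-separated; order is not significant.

Per-node cardinality:
  R → 5
  π[x](R) → 5
  σ[x='s'](π[x](R)) → 1

== RESULT ==
x
s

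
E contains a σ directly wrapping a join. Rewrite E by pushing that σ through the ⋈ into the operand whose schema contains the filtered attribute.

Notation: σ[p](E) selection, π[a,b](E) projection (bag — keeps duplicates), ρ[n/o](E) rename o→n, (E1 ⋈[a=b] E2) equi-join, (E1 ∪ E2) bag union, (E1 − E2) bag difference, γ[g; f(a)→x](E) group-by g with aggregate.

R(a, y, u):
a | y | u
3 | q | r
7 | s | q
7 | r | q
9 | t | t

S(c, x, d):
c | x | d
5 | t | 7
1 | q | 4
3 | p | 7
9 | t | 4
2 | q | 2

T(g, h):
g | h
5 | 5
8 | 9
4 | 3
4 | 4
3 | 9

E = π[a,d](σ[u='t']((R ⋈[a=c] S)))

σ filters on u, owned by the left side.
E' = π[a,d]((σ[u='t'](R) ⋈[a=c] S))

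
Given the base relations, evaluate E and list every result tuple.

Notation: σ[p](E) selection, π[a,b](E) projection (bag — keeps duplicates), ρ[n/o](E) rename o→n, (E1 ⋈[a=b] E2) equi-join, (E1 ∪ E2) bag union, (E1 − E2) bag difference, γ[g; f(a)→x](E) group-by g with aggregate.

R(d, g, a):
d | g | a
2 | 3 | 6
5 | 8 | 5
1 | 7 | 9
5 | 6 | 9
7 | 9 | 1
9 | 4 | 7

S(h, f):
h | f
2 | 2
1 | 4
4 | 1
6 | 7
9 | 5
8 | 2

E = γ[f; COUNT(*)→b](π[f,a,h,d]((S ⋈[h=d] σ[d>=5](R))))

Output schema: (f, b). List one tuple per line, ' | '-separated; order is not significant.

Row counts bottom-up:
  S → 6
  R → 6
  σ[d>=5](R) → 4
  (S ⋈[h=d] σ[d>=5](R)) → 1
  π[f,a,h,d]((S ⋈[h=d] σ[d>=5](R))) → 1
  γ[f; COUNT(*)→b](π[f,a,h,d]((S ⋈[h=d] σ[d>=5](R)))) → 1

== RESULT ==
f | b
5 | 1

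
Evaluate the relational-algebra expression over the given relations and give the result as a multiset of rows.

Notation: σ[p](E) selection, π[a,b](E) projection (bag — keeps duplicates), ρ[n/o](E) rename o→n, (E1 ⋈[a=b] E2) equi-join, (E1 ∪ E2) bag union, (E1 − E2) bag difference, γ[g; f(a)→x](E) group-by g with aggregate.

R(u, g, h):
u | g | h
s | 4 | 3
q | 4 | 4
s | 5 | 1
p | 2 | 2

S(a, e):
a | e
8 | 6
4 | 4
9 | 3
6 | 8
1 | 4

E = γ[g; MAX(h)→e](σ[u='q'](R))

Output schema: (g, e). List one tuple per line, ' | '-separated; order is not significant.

Per-node cardinality:
  R → 4
  σ[u='q'](R) → 1
  γ[g; MAX(h)→e](σ[u='q'](R)) → 1

== RESULT ==
g | e
4 | 4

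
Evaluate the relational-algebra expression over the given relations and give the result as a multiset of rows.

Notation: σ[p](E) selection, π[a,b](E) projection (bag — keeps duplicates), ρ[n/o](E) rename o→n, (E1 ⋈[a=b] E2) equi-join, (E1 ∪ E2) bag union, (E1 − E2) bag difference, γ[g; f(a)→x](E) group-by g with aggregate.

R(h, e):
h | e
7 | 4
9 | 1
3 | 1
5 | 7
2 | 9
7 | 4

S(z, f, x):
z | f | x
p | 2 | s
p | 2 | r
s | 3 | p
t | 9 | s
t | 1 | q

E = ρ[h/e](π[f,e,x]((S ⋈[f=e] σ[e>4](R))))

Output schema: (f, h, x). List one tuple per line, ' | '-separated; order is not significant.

Row counts bottom-up:
  S → 5
  R → 6
  σ[e>4](R) → 2
  (S ⋈[f=e] σ[e>4](R)) → 1
  π[f,e,x]((S ⋈[f=e] σ[e>4](R))) → 1
  ρ[h/e](π[f,e,x]((S ⋈[f=e] σ[e>4](R)))) → 1

== RESULT ==
f | h | x
9 | 9 | s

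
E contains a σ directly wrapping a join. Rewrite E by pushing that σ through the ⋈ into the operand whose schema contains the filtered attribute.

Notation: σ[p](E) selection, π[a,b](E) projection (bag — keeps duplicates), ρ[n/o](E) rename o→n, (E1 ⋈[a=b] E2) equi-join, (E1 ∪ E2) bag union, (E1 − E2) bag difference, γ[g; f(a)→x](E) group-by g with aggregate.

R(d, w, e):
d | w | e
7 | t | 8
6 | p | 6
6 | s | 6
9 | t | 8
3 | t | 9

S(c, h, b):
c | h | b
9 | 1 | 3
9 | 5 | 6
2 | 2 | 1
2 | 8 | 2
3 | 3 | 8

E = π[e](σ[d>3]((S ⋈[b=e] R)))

σ filters on d, owned by the right side.
E' = π[e]((S ⋈[b=e] σ[d>3](R)))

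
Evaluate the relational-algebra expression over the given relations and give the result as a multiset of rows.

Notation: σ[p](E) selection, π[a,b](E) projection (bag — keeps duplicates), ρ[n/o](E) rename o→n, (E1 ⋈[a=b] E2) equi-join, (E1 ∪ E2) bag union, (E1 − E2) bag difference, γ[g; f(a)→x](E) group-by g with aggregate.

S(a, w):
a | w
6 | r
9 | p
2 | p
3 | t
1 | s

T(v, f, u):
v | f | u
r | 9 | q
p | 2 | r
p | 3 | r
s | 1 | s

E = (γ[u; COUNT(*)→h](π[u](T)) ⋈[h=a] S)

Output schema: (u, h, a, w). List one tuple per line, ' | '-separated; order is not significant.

Row counts bottom-up:
  T → 4
  π[u](T) → 4
  γ[u; COUNT(*)→h](π[u](T)) → 3
  S → 5
  (γ[u; COUNT(*)→h](π[u](T)) ⋈[h=a] S) → 3

== RESULT ==
u | h | a | w
q | 1 | 1 | s
r | 2 | 2 | p
s | 1 | 1 | s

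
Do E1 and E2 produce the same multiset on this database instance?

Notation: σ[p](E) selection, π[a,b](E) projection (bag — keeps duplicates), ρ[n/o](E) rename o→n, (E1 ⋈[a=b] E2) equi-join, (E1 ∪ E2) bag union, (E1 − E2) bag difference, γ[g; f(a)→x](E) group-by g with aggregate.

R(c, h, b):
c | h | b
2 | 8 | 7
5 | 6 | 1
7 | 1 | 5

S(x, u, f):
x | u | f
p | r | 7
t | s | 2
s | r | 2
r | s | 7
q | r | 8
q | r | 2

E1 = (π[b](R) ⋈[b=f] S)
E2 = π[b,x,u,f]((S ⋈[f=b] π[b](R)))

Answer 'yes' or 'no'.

E1 subexpression sizes:
  R → 3
  π[b](R) → 3
  S → 6
  (π[b](R) ⋈[b=f] S) → 2
E2 subexpression sizes:
  S → 6
  R → 3
  π[b](R) → 3
  (S ⋈[f=b] π[b](R)) → 2
  π[b,x,u,f]((S ⋈[f=b] π[b](R))) → 2

E1 and E2 produce the same multiset:
b | x | u | f
7 | p | r | 7
7 | r | s | 7

yes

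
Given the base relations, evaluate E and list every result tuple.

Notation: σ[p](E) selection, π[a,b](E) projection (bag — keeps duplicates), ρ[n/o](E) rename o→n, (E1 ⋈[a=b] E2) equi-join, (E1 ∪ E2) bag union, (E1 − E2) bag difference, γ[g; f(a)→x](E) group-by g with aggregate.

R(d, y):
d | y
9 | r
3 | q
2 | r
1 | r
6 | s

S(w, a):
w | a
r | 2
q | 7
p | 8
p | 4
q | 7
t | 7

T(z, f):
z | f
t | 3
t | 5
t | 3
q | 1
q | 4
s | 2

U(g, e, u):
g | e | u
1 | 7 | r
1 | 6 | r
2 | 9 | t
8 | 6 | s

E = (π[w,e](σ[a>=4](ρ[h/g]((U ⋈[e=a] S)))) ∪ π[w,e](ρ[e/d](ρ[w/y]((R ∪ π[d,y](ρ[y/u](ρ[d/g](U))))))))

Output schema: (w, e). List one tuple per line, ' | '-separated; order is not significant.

Stepwise |·|:
  U → 4
  S → 6
  (U ⋈[e=a] S) → 3
  ρ[h/g]((U ⋈[e=a] S)) → 3
  σ[a>=4](ρ[h/g]((U ⋈[e=a] S))) → 3
  π[w,e](σ[a>=4](ρ[h/g]((U ⋈[e=a] S)))) → 3
  R → 5
  U → 4
  ρ[d/g](U) → 4
  ρ[y/u](ρ[d/g](U)) → 4
  π[d,y](ρ[y/u](ρ[d/g](U))) → 4
  (R ∪ π[d,y](ρ[y/u](ρ[d/g](U)))) → 9
  ρ[w/y]((R ∪ π[d,y](ρ[y/u](ρ[d/g](U))))) → 9
  ρ[e/d](ρ[w/y]((R ∪ π[d,y](ρ[y/u](ρ[d/g](U)))))) → 9
  π[w,e](ρ[e/d](ρ[w/y]((R ∪ π[d,y](ρ[y/u](ρ[d/g](U))))))) → 9
  (π[w,e](σ[a>=4](ρ[h/g]((U ⋈[e=a] S)))) ∪ π[w,e](ρ[e/d](ρ[w/y]((R ∪ π[d,y](ρ[y/u](ρ[d/g](U)))))))) → 12

== RESULT ==
w | e
q | 3
q | 7
q | 7
r | 1
r | 1
r | 1
r | 2
r | 9
s | 6
s | 8
t | 2
t | 7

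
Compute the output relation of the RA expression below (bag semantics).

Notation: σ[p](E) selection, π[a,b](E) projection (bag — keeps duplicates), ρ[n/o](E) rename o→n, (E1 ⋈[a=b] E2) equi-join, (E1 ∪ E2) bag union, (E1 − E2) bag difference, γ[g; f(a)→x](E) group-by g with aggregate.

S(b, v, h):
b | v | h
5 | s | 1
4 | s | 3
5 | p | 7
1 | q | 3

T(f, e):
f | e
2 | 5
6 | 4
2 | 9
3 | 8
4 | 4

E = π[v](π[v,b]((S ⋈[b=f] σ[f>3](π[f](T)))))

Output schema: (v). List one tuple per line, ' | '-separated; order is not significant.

Subexpression sizes:
  S → 4
  T → 5
  π[f](T) → 5
  σ[f>3](π[f](T)) → 2
  (S ⋈[b=f] σ[f>3](π[f](T))) → 1
  π[v,b]((S ⋈[b=f] σ[f>3](π[f](T)))) → 1
  π[v](π[v,b]((S ⋈[b=f] σ[f>3](π[f](T))))) → 1

== RESULT ==
v
s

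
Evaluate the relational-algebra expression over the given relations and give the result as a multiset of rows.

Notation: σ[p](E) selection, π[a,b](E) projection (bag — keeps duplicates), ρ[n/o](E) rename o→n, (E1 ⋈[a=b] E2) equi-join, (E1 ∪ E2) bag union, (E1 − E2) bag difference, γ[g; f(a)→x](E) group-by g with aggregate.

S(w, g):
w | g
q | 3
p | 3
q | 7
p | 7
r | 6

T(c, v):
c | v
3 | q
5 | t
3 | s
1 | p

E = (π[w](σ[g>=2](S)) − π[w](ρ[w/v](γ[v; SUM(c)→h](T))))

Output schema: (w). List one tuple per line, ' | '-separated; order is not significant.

Stepwise |·|:
  S → 5
  σ[g>=2](S) → 5
  π[w](σ[g>=2](S)) → 5
  T → 4
  γ[v; SUM(c)→h](T) → 4
  ρ[w/v](γ[v; SUM(c)→h](T)) → 4
  π[w](ρ[w/v](γ[v; SUM(c)→h](T))) → 4
  (π[w](σ[g>=2](S)) − π[w](ρ[w/v](γ[v; SUM(c)→h](T)))) → 3

== RESULT ==
w
p
q
r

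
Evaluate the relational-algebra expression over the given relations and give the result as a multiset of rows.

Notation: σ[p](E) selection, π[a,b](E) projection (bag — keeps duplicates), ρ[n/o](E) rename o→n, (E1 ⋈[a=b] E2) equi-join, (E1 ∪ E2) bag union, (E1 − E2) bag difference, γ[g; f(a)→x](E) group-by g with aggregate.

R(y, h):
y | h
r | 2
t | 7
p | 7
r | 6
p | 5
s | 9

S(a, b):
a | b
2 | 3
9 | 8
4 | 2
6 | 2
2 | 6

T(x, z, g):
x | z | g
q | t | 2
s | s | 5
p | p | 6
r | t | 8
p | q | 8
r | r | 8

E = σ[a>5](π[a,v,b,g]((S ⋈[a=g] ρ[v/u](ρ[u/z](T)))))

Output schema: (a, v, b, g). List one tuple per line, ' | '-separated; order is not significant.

Stepwise |·|:
  S → 5
  T → 6
  ρ[u/z](T) → 6
  ρ[v/u](ρ[u/z](T)) → 6
  (S ⋈[a=g] ρ[v/u](ρ[u/z](T))) → 3
  π[a,v,b,g]((S ⋈[a=g] ρ[v/u](ρ[u/z](T)))) → 3
  σ[a>5](π[a,v,b,g]((S ⋈[a=g] ρ[v/u](ρ[u/z](T))))) → 1

== RESULT ==
a | v | b | g
6 | p | 2 | 6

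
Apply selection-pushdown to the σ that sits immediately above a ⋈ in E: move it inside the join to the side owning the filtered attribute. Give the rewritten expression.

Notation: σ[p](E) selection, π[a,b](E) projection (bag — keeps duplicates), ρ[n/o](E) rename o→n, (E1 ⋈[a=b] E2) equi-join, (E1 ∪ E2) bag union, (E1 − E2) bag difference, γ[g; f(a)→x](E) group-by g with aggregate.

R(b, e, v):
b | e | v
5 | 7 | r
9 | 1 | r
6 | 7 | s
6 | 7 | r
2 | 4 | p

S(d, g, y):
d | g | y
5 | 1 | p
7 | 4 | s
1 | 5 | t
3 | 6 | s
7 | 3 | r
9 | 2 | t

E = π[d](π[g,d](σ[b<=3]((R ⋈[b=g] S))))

σ filters on b, owned by the left side.
E' = π[d](π[g,d]((σ[b<=3](R) ⋈[b=g] S)))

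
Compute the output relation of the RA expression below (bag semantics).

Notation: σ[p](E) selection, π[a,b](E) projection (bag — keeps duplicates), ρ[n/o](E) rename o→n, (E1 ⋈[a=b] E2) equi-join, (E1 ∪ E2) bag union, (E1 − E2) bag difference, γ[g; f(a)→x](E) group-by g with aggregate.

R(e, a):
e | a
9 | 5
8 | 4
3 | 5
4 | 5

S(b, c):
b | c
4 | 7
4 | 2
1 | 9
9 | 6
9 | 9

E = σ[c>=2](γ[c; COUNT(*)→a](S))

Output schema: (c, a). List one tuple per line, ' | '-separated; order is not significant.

Per-node cardinality:
  S → 5
  γ[c; COUNT(*)→a](S) → 4
  σ[c>=2](γ[c; COUNT(*)→a](S)) → 4

== RESULT ==
c | a
2 | 1
6 | 1
7 | 1
9 | 2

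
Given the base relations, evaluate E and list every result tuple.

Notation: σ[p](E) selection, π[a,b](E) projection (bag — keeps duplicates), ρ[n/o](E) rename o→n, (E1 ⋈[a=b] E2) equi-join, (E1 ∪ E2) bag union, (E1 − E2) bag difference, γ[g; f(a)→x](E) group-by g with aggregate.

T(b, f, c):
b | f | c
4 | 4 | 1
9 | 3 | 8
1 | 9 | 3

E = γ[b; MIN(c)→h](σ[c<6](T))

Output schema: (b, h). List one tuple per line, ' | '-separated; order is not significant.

Stepwise |·|:
  T → 3
  σ[c<6](T) → 2
  γ[b; MIN(c)→h](σ[c<6](T)) → 2

== RESULT ==
b | h
1 | 3
4 | 1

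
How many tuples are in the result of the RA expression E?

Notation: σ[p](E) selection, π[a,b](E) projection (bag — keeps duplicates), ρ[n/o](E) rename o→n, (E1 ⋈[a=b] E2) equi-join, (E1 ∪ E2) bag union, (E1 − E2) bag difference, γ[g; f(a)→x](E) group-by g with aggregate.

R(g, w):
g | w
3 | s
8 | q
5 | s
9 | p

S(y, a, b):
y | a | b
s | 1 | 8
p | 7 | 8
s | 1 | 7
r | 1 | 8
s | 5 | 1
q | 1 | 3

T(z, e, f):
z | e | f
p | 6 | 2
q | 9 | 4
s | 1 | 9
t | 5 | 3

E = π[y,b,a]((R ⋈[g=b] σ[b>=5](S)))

Stepwise |·|:
  R → 4
  S → 6
  σ[b>=5](S) → 4
  (R ⋈[g=b] σ[b>=5](S)) → 3
  π[y,b,a]((R ⋈[g=b] σ[b>=5](S))) → 3

|E| = 3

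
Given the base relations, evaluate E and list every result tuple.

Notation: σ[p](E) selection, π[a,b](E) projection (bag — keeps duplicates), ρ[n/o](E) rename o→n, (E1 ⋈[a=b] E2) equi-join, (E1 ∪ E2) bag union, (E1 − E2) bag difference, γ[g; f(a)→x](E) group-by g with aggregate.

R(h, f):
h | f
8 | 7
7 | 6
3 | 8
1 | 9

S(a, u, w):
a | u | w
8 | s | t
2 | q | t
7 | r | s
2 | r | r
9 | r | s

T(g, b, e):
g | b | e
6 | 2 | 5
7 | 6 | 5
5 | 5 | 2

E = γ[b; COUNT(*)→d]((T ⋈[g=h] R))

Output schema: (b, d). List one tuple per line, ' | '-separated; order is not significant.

Stepwise |·|:
  T → 3
  R → 4
  (T ⋈[g=h] R) → 1
  γ[b; COUNT(*)→d]((T ⋈[g=h] R)) → 1

== RESULT ==
b | d
6 | 1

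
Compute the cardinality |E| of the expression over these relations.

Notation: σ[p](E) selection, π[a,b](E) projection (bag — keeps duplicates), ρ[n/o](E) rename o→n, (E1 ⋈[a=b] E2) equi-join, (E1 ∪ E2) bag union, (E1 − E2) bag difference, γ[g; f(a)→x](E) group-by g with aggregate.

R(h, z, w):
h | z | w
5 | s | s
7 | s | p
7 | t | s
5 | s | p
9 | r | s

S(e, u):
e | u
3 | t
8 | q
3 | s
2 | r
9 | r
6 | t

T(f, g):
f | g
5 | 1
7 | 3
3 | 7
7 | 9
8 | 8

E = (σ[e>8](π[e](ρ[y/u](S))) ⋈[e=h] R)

Subexpression sizes:
  S → 6
  ρ[y/u](S) → 6
  π[e](ρ[y/u](S)) → 6
  σ[e>8](π[e](ρ[y/u](S))) → 1
  R → 5
  (σ[e>8](π[e](ρ[y/u](S))) ⋈[e=h] R) → 1

|E| = 1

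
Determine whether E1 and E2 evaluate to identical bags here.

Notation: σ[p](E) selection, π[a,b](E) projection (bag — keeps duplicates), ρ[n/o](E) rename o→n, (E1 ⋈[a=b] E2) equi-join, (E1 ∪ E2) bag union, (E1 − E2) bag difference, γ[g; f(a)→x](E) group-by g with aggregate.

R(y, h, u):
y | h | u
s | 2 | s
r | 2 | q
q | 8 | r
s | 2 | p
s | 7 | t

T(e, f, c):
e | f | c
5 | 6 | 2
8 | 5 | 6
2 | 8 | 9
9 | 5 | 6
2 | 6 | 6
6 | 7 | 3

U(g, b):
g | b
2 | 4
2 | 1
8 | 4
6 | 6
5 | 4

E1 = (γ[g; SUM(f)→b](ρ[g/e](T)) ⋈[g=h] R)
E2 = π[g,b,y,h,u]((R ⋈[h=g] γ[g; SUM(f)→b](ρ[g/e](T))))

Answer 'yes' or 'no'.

E1 row counts bottom-up:
  T → 6
  ρ[g/e](T) → 6
  γ[g; SUM(f)→b](ρ[g/e](T)) → 5
  R → 5
  (γ[g; SUM(f)→b](ρ[g/e](T)) ⋈[g=h] R) → 4
E2 row counts bottom-up:
  R → 5
  T → 6
  ρ[g/e](T) → 6
  γ[g; SUM(f)→b](ρ[g/e](T)) → 5
  (R ⋈[h=g] γ[g; SUM(f)→b](ρ[g/e](T))) → 4
  π[g,b,y,h,u]((R ⋈[h=g] γ[g; SUM(f)→b](ρ[g/e](T)))) → 4

E1 and E2 produce the same multiset:
g | b | y | h | u
2 | 14 | r | 2 | q
2 | 14 | s | 2 | p
2 | 14 | s | 2 | s
8 | 5 | q | 8 | r

yes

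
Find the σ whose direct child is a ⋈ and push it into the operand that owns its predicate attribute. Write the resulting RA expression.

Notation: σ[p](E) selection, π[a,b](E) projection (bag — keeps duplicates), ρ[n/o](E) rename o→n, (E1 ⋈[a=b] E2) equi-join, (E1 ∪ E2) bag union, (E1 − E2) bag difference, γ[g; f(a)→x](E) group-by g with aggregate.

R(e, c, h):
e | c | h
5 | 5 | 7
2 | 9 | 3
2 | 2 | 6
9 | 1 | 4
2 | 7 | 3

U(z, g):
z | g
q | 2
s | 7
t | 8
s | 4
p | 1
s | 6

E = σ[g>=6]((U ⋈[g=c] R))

σ filters on g, owned by the left side.
E' = (σ[g>=6](U) ⋈[g=c] R)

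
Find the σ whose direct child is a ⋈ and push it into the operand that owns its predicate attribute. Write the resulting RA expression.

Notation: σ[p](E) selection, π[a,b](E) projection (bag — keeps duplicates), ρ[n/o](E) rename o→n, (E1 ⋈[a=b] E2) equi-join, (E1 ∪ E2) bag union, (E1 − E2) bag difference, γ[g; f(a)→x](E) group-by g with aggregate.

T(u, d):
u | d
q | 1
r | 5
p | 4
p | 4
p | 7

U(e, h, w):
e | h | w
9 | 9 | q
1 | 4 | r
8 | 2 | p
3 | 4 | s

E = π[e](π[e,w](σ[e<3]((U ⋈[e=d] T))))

σ filters on e, owned by the left side.
E' = π[e](π[e,w]((σ[e<3](U) ⋈[e=d] T)))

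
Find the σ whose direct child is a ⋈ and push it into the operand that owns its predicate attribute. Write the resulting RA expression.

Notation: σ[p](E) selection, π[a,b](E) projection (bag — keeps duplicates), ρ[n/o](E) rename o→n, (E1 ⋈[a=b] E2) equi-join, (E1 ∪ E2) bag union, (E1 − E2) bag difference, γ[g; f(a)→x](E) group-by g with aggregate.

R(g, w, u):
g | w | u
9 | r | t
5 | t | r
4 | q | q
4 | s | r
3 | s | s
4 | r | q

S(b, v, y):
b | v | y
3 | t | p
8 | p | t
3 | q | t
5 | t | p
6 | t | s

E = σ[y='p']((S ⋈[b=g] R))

σ filters on y, owned by the left side.
E' = (σ[y='p'](S) ⋈[b=g] R)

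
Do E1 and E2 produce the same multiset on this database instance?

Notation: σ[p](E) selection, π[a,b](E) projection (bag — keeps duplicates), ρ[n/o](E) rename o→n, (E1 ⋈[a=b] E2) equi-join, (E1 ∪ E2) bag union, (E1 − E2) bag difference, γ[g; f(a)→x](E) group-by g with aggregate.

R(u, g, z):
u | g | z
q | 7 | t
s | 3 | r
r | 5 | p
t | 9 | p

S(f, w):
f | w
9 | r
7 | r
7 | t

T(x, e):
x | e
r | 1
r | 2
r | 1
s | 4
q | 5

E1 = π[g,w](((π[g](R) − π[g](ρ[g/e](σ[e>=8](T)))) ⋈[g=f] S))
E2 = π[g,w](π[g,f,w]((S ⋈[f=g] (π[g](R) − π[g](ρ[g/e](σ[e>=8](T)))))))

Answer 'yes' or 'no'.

E1 subexpression sizes:
  R → 4
  π[g](R) → 4
  T → 5
  σ[e>=8](T) → 0
  ρ[g/e](σ[e>=8](T)) → 0
  π[g](ρ[g/e](σ[e>=8](T))) → 0
  (π[g](R) − π[g](ρ[g/e](σ[e>=8](T)))) → 4
  S → 3
  ((π[g](R) − π[g](ρ[g/e](σ[e>=8](T)))) ⋈[g=f] S) → 3
  π[g,w](((π[g](R) − π[g](ρ[g/e](σ[e>=8](T)))) ⋈[g=f] S)) → 3
E2 subexpression sizes:
  S → 3
  R → 4
  π[g](R) → 4
  T → 5
  σ[e>=8](T) → 0
  ρ[g/e](σ[e>=8](T)) → 0
  π[g](ρ[g/e](σ[e>=8](T))) → 0
  (π[g](R) − π[g](ρ[g/e](σ[e>=8](T)))) → 4
  (S ⋈[f=g] (π[g](R) − π[g](ρ[g/e](σ[e>=8](T))))) → 3
  π[g,f,w]((S ⋈[f=g] (π[g](R) − π[g](ρ[g/e](σ[e>=8](T)))))) → 3
  π[g,w](π[g,f,w]((S ⋈[f=g] (π[g](R) − π[g](ρ[g/e](σ[e>=8](T))))))) → 3

E1 and E2 produce the same multiset:
g | w
7 | r
7 | t
9 | r

yes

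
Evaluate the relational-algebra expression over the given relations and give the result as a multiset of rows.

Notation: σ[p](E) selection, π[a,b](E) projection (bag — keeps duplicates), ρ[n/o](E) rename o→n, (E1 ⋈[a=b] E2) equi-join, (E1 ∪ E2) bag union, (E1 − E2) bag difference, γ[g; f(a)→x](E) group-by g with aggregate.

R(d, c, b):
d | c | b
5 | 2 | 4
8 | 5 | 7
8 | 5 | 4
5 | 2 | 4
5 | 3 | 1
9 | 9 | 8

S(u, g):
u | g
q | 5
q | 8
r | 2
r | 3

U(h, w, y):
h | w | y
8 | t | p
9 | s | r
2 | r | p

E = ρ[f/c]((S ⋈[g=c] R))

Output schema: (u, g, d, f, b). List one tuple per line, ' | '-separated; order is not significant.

Stepwise |·|:
  S → 4
  R → 6
  (S ⋈[g=c] R) → 5
  ρ[f/c]((S ⋈[g=c] R)) → 5

== RESULT ==
u | g | d | f | b
q | 5 | 8 | 5 | 4
q | 5 | 8 | 5 | 7
r | 2 | 5 | 2 | 4
r | 2 | 5 | 2 | 4
r | 3 | 5 | 3 | 1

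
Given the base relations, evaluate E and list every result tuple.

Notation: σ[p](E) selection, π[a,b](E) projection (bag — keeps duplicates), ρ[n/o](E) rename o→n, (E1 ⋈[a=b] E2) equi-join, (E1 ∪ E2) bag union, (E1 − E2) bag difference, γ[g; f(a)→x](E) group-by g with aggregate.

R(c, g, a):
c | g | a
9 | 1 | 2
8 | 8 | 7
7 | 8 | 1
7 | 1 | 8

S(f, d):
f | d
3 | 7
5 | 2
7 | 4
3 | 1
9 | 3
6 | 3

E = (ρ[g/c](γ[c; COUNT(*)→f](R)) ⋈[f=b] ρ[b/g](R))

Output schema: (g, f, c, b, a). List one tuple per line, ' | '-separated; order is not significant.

Per-node cardinality:
  R → 4
  γ[c; COUNT(*)→f](R) → 3
  ρ[g/c](γ[c; COUNT(*)→f](R)) → 3
  R → 4
  ρ[b/g](R) → 4
  (ρ[g/c](γ[c; COUNT(*)→f](R)) ⋈[f=b] ρ[b/g](R)) → 4

== RESULT ==
g | f | c | b | a
8 | 1 | 7 | 1 | 8
8 | 1 | 9 | 1 | 2
9 | 1 | 7 | 1 | 8
9 | 1 | 9 | 1 | 2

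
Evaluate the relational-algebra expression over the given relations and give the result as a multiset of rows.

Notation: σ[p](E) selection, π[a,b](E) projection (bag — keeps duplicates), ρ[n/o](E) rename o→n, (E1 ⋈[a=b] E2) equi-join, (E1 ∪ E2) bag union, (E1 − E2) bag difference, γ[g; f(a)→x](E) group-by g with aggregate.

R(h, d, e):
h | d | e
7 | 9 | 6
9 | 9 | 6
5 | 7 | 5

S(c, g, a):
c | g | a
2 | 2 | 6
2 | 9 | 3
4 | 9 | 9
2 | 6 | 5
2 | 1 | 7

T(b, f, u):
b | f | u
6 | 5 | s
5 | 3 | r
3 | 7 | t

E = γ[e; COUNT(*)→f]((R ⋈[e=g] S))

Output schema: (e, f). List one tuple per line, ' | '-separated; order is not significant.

Subexpression sizes:
  R → 3
  S → 5
  (R ⋈[e=g] S) → 2
  γ[e; COUNT(*)→f]((R ⋈[e=g] S)) → 1

== RESULT ==
e | f
6 | 2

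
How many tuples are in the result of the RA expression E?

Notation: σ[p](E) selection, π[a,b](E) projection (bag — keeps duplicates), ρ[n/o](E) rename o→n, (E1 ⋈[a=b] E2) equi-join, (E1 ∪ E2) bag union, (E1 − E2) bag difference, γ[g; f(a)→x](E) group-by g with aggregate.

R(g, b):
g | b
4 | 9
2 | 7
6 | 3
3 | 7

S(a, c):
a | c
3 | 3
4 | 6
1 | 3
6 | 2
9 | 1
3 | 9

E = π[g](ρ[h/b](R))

Per-node cardinality:
  R → 4
  ρ[h/b](R) → 4
  π[g](ρ[h/b](R)) → 4

|E| = 4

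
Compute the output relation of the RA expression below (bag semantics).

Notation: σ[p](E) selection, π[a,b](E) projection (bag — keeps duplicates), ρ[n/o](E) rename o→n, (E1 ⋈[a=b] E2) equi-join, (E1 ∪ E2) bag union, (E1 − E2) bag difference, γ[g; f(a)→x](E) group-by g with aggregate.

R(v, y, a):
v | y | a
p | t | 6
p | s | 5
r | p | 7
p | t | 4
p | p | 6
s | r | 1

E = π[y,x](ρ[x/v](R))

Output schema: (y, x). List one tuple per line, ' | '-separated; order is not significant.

Per-node cardinality:
  R → 6
  ρ[x/v](R) → 6
  π[y,x](ρ[x/v](R)) → 6

== RESULT ==
y | x
p | p
p | r
r | s
s | p
t | p
t | p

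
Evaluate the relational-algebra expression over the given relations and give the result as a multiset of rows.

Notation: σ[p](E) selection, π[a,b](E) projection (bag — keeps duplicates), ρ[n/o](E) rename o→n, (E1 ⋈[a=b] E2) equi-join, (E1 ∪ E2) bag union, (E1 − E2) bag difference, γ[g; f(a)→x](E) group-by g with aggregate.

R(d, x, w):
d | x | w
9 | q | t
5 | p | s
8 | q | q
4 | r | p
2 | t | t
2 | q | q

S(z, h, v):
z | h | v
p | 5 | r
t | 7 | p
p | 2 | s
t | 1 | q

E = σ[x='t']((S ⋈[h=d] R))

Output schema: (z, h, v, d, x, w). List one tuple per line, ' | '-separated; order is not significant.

Subexpression sizes:
  S → 4
  R → 6
  (S ⋈[h=d] R) → 3
  σ[x='t']((S ⋈[h=d] R)) → 1

== RESULT ==
z | h | v | d | x | w
p | 2 | s | 2 | t | t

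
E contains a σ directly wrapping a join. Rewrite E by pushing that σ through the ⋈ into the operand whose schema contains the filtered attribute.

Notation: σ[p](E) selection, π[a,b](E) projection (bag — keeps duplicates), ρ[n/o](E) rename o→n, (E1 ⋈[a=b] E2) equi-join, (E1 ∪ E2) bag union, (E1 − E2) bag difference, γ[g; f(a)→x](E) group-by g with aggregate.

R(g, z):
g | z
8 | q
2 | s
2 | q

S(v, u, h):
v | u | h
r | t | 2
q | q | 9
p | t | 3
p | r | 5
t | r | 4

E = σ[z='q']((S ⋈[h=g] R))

σ filters on z, owned by the right side.
E' = (S ⋈[h=g] σ[z='q'](R))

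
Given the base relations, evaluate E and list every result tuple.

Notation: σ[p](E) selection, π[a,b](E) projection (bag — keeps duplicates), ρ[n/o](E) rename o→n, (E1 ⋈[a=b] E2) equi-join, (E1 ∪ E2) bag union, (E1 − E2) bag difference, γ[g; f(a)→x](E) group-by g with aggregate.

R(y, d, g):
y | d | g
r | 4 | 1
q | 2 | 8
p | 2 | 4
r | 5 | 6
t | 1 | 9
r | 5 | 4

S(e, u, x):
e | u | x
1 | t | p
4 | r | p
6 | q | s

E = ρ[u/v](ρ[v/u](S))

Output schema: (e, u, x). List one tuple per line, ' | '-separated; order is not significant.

Subexpression sizes:
  S → 3
  ρ[v/u](S) → 3
  ρ[u/v](ρ[v/u](S)) → 3

== RESULT ==
e | u | x
1 | t | p
4 | r | p
6 | q | s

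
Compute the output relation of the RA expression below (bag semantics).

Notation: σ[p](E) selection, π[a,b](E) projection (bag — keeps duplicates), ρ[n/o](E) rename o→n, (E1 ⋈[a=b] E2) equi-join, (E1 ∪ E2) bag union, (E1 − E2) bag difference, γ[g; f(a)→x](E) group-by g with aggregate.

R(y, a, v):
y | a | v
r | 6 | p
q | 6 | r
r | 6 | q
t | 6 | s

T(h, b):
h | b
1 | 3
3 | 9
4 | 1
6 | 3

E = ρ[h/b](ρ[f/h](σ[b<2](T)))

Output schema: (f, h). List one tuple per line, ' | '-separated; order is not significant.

Row counts bottom-up:
  T → 4
  σ[b<2](T) → 1
  ρ[f/h](σ[b<2](T)) → 1
  ρ[h/b](ρ[f/h](σ[b<2](T))) → 1

== RESULT ==
f | h
4 | 1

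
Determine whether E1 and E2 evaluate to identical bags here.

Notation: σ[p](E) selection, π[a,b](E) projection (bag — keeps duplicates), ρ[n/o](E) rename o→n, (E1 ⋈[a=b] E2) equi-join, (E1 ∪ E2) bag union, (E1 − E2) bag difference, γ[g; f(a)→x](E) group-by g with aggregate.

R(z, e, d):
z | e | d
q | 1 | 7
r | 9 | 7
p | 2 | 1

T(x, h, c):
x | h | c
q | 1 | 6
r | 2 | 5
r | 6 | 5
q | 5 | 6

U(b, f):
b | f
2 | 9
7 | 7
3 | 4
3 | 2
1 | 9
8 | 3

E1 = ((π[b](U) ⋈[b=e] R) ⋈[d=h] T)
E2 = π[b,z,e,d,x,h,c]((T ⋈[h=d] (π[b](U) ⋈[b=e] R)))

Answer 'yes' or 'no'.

E1 per-node cardinality:
  U → 6
  π[b](U) → 6
  R → 3
  (π[b](U) ⋈[b=e] R) → 2
  T → 4
  ((π[b](U) ⋈[b=e] R) ⋈[d=h] T) → 1
E2 per-node cardinality:
  T → 4
  U → 6
  π[b](U) → 6
  R → 3
  (π[b](U) ⋈[b=e] R) → 2
  (T ⋈[h=d] (π[b](U) ⋈[b=e] R)) → 1
  π[b,z,e,d,x,h,c]((T ⋈[h=d] (π[b](U) ⋈[b=e] R))) → 1

E1 and E2 produce the same multiset:
b | z | e | d | x | h | c
2 | p | 2 | 1 | q | 1 | 6

yes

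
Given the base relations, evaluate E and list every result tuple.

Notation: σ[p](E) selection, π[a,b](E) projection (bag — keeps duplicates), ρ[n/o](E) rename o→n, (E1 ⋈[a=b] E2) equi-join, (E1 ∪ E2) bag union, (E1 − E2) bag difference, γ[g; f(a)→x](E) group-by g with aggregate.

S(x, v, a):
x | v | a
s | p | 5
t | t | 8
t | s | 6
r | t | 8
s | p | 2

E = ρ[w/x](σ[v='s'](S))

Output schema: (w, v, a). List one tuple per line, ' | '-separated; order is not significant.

Subexpression sizes:
  S → 5
  σ[v='s'](S) → 1
  ρ[w/x](σ[v='s'](S)) → 1

== RESULT ==
w | v | a
t | s | 6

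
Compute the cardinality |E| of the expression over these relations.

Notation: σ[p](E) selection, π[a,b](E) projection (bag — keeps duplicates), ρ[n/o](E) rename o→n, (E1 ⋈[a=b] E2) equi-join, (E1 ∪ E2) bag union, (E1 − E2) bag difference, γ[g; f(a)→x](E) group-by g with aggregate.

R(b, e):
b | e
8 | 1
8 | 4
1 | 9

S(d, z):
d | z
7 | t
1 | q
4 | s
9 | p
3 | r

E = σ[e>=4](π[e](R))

Subexpression sizes:
  R → 3
  π[e](R) → 3
  σ[e>=4](π[e](R)) → 2

|E| = 2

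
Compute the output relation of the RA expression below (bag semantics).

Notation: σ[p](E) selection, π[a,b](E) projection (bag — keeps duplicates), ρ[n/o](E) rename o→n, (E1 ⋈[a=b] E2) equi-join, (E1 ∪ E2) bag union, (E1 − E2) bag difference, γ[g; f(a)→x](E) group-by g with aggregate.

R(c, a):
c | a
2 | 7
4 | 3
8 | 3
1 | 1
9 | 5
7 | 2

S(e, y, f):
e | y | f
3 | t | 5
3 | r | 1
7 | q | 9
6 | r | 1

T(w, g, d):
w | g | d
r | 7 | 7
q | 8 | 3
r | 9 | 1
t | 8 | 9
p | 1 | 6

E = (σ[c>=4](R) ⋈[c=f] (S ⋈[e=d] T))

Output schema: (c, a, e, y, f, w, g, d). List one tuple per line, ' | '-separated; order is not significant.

Row counts bottom-up:
  R → 6
  σ[c>=4](R) → 4
  S → 4
  T → 5
  (S ⋈[e=d] T) → 4
  (σ[c>=4](R) ⋈[c=f] (S ⋈[e=d] T)) → 1

== RESULT ==
c | a | e | y | f | w | g | d
9 | 5 | 7 | q | 9 | r | 7 | 7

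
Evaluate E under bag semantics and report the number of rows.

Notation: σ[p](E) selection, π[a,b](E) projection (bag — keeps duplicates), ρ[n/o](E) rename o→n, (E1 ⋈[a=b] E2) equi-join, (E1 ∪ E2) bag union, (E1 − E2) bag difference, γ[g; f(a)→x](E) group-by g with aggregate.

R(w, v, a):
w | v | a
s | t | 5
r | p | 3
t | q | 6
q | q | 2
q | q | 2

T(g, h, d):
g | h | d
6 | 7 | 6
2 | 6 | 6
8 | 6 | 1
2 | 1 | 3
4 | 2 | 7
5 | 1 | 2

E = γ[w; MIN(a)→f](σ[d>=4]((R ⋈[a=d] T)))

Row counts bottom-up:
  R → 5
  T → 6
  (R ⋈[a=d] T) → 5
  σ[d>=4]((R ⋈[a=d] T)) → 2
  γ[w; MIN(a)→f](σ[d>=4]((R ⋈[a=d] T))) → 1

|E| = 1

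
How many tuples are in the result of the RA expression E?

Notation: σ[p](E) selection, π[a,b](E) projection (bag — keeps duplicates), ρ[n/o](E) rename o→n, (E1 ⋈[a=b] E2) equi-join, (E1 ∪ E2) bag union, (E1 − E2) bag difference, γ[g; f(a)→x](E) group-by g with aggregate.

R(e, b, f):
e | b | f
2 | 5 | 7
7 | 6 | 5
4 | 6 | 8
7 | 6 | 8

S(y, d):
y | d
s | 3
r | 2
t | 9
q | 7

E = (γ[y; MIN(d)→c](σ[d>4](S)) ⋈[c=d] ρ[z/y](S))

Per-node cardinality:
  S → 4
  σ[d>4](S) → 2
  γ[y; MIN(d)→c](σ[d>4](S)) → 2
  S → 4
  ρ[z/y](S) → 4
  (γ[y; MIN(d)→c](σ[d>4](S)) ⋈[c=d] ρ[z/y](S)) → 2

|E| = 2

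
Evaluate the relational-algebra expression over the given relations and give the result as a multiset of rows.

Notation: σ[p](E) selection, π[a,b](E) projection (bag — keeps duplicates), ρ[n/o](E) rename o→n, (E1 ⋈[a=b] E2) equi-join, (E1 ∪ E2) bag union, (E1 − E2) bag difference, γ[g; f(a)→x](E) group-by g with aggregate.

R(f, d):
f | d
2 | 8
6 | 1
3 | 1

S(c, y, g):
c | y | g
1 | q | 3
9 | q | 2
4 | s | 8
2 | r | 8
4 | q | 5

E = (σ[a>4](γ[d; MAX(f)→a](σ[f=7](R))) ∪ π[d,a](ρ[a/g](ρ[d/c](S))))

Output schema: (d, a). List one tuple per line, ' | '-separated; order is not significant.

Row counts bottom-up:
  R → 3
  σ[f=7](R) → 0
  γ[d; MAX(f)→a](σ[f=7](R)) → 0
  σ[a>4](γ[d; MAX(f)→a](σ[f=7](R))) → 0
  S → 5
  ρ[d/c](S) → 5
  ρ[a/g](ρ[d/c](S)) → 5
  π[d,a](ρ[a/g](ρ[d/c](S))) → 5
  (σ[a>4](γ[d; MAX(f)→a](σ[f=7](R))) ∪ π[d,a](ρ[a/g](ρ[d/c](S)))) → 5

== RESULT ==
d | a
1 | 3
2 | 8
4 | 5
4 | 8
9 | 2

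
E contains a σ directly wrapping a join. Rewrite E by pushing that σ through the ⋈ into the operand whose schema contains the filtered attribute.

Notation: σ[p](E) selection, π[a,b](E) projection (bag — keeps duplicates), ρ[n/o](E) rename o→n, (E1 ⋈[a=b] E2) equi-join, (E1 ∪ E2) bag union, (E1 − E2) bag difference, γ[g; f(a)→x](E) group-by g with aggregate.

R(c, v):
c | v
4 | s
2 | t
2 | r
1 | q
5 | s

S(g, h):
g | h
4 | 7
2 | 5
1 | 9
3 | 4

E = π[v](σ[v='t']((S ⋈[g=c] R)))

σ filters on v, owned by the right side.
E' = π[v]((S ⋈[g=c] σ[v='t'](R)))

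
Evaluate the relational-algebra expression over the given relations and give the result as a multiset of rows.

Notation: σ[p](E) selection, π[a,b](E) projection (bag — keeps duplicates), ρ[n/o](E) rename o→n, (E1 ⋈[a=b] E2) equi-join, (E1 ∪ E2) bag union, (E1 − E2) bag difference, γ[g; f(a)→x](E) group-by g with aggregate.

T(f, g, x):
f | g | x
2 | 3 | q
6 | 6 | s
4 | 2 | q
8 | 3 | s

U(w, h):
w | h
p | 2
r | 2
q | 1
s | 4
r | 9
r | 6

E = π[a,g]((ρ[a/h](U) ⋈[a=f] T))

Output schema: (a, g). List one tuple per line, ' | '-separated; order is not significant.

Per-node cardinality:
  U → 6
  ρ[a/h](U) → 6
  T → 4
  (ρ[a/h](U) ⋈[a=f] T) → 4
  π[a,g]((ρ[a/h](U) ⋈[a=f] T)) → 4

== RESULT ==
a | g
2 | 3
2 | 3
4 | 2
6 | 6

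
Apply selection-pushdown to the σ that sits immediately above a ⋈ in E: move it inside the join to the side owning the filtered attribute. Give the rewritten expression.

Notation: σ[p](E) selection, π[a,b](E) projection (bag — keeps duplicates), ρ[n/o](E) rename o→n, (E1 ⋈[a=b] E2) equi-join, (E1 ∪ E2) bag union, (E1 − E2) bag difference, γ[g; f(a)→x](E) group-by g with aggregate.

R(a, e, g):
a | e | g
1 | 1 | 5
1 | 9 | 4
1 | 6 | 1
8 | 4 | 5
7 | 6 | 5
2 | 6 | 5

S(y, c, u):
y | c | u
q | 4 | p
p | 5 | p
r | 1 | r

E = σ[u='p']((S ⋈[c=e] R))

σ filters on u, owned by the left side.
E' = (σ[u='p'](S) ⋈[c=e] R)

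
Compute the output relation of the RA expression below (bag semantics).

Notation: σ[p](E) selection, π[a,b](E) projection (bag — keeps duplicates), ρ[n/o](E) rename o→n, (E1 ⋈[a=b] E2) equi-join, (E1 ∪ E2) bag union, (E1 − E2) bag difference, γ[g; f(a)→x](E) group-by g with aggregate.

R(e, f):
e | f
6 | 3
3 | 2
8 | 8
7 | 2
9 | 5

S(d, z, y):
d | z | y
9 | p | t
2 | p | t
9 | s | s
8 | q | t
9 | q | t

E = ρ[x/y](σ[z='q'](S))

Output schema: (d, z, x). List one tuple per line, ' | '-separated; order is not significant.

Subexpression sizes:
  S → 5
  σ[z='q'](S) → 2
  ρ[x/y](σ[z='q'](S)) → 2

== RESULT ==
d | z | x
8 | q | t
9 | q | t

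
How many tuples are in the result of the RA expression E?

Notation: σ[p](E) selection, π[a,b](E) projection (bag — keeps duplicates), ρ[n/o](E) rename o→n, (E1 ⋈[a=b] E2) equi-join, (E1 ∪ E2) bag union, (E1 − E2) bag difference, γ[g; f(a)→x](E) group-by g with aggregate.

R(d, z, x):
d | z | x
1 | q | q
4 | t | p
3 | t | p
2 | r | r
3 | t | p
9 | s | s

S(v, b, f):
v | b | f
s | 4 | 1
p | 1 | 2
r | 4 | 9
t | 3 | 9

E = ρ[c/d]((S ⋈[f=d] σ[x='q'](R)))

Subexpression sizes:
  S → 4
  R → 6
  σ[x='q'](R) → 1
  (S ⋈[f=d] σ[x='q'](R)) → 1
  ρ[c/d]((S ⋈[f=d] σ[x='q'](R))) → 1

|E| = 1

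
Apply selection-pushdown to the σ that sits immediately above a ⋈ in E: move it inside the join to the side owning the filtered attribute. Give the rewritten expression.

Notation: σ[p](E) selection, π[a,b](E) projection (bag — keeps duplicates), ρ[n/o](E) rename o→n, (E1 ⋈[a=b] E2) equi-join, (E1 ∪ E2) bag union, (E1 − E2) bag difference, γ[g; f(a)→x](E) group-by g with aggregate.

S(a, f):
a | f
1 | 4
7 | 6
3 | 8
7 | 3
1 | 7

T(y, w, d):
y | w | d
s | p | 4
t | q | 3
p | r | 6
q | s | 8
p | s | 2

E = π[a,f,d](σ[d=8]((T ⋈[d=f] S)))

σ filters on d, owned by the left side.
E' = π[a,f,d]((σ[d=8](T) ⋈[d=f] S))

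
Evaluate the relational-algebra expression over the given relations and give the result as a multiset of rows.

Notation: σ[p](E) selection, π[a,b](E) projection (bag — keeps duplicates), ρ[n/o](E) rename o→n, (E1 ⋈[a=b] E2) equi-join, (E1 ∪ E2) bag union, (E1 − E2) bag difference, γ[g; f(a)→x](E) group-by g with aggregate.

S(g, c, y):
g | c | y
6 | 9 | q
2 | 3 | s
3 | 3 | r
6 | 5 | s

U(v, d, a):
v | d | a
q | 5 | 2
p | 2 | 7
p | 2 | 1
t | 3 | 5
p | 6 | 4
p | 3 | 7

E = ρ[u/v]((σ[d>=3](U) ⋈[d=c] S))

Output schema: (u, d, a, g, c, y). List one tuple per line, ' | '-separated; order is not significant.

Per-node cardinality:
  U → 6
  σ[d>=3](U) → 4
  S → 4
  (σ[d>=3](U) ⋈[d=c] S) → 5
  ρ[u/v]((σ[d>=3](U) ⋈[d=c] S)) → 5

== RESULT ==
u | d | a | g | c | y
p | 3 | 7 | 2 | 3 | s
p | 3 | 7 | 3 | 3 | r
q | 5 | 2 | 6 | 5 | s
t | 3 | 5 | 2 | 3 | s
t | 3 | 5 | 3 | 3 | r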